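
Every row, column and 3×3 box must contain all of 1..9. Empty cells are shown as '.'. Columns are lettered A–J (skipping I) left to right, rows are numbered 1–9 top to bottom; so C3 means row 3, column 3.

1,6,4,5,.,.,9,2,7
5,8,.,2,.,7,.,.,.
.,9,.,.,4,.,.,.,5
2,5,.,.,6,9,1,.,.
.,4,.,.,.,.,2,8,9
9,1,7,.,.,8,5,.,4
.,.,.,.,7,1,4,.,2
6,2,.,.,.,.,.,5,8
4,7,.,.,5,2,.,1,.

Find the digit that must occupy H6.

F1 = 3 (sole candidate).
C2 = 3 (sole candidate).
G2 = 6 (sole candidate).
H2 = 4 (sole candidate).
J2 = 1 (sole candidate).
A3 = 7 (sole candidate).
C3 = 2 (sole candidate).
F3 = 6 (sole candidate).
H3 = 3 (sole candidate).
C4 = 8 (sole candidate).
H4 = 7 (sole candidate).
J4 = 3 (sole candidate).
A5 = 3 (sole candidate).
C5 = 6 (sole candidate).
E5 = 1 (sole candidate).
F5 = 5 (sole candidate).
D6 = 3 (sole candidate).
E6 = 2 (sole candidate).
H6 = 6: row 6 has {1,2,3,4,5,7,8,9}; col 8 has {1,2,3,4,5,7,8}; box has {1,2,3,4,5,7,8,9} → only 6 remains.

6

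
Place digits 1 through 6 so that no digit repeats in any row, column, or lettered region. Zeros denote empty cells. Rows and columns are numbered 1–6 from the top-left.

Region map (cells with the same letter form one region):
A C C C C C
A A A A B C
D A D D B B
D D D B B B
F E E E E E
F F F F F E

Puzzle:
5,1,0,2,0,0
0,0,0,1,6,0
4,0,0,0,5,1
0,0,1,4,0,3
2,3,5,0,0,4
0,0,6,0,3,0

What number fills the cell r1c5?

r1c5 = 4: row 1 has {1,2,5}; col 5 has {3,5,6}; region has {1,2} → only 4 remains.

4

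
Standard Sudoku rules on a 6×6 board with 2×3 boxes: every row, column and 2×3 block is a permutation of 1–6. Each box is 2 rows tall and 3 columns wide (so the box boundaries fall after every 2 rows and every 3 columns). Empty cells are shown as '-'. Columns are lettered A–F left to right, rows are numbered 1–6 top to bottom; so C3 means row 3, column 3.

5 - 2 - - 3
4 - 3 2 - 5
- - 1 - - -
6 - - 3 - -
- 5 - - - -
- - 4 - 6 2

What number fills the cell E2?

E2 = 1: row 2 has {2,3,4,5}; col 5 has {6}; box has {2,3,5} → only 1 remains.

1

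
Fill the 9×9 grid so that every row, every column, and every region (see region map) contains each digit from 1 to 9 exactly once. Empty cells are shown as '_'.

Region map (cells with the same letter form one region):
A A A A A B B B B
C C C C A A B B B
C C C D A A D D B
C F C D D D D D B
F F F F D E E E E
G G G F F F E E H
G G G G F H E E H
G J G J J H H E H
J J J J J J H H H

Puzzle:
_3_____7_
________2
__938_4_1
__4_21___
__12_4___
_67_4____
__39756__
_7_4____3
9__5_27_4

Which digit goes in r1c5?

r6c4 = 8 (sole candidate).
r6c9 = 9 (sole candidate).
r7c9 = 8 (sole candidate).
r8c6 = 6 (sole candidate).
r9c8 = 1 (sole candidate).
r3c6 = 7 (sole candidate).
r6c6 = 3 (sole candidate).
r7c8 = 2 (sole candidate).
r8c5 = 1 (sole candidate).
r8c7 = 2 (sole candidate).
r9c2 = 8 (sole candidate).
r9c3 = 6 (sole candidate).
r9c5 = 3 (sole candidate).
r2c6 = 9 (sole candidate).
r6c8 = 5 (sole candidate).
r1c6 = 8 (sole candidate).
r3c8 = 6 (sole candidate).
r4c4 = 7 (sole candidate).
r5c9 = 7 (sole candidate).
r6c7 = 1 (sole candidate).
r6c1 = 2 (sole candidate).
r3c1 = 5 (sole candidate).
r3c2 = 2 (sole candidate).
r5c1 = 6 (sole candidate).
r8c1 = 8 (sole candidate).
r8c3 = 5 (sole candidate).
r8c8 = 9 (sole candidate).
r1c3 = 2 (sole candidate).
r2c2 = 1 (sole candidate).
r2c3 = 8 (sole candidate).
r2c4 = 6 (sole candidate).
r2c5 = 5 (sole candidate).
r2c7 = 3 (sole candidate).
r2c8 = 4 (sole candidate).
r4c1 = 3 (sole candidate).
r4c8 = 8 (sole candidate).
r5c5 = 9 (sole candidate).
r5c7 = 8 (sole candidate).
r5c8 = 3 (sole candidate).
r7c2 = 4 (sole candidate).
r1c4 = 1 (sole candidate).
r1c5 = 6: row 1 has {1,2,3,7,8}; col 5 has {1,2,3,4,5,7,8,9}; region has {1,2,3,5,7,8,9} → only 6 remains.

6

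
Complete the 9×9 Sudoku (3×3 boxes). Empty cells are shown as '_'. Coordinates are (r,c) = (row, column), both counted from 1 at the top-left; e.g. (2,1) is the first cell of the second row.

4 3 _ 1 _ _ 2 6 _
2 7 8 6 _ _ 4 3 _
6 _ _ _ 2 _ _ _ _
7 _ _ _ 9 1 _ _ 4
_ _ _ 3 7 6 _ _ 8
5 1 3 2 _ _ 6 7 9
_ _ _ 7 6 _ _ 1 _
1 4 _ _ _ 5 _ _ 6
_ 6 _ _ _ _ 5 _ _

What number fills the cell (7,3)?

(2,5) = 5: row 2 has {2,3,4,6,7,8}; col 5 has {2,6,7,9}; box has {1,2,6} → only 5 remains.
(2,6) = 9: row 2 has {2,3,4,5,6,7,8}; col 6 has {1,5,6}; box has {1,2,5,6} → only 9 remains.
(2,9) = 1: row 2 has {2,3,4,5,6,7,8,9}; col 9 has {4,6,8,9}; box has {2,3,4,6} → only 1 remains.
(4,7) = 3: row 4 has {1,4,7,9}; col 7 has {2,4,5,6}; box has {4,6,7,8,9} → only 3 remains.
(5,1) = 9: row 5 has {3,6,7,8}; col 1 has {1,2,4,5,6,7}; box has {1,3,5,7} → only 9 remains.
(5,2) = 2: row 5 has {3,6,7,8,9}; col 2 has {1,3,4,6,7}; box has {1,3,5,7,9} → only 2 remains.
(5,3) = 4: row 5 has {2,3,6,7,8,9}; col 3 has {3,8}; box has {1,2,3,5,7,9} → only 4 remains.
(5,7) = 1: row 5 has {2,3,4,6,7,8,9}; col 7 has {2,3,4,5,6}; box has {3,4,6,7,8,9} → only 1 remains.
(5,8) = 5: row 5 has {1,2,3,4,6,7,8,9}; col 8 has {1,3,6,7}; box has {1,3,4,6,7,8,9} → only 5 remains.
(1,5) = 8: row 1 has {1,2,3,4,6}; col 5 has {2,5,6,7,9}; box has {1,2,5,6,9} → only 8 remains.
(1,6) = 7: row 1 has {1,2,3,4,6,8}; col 6 has {1,5,6,9}; box has {1,2,5,6,8,9} → only 7 remains.
(1,9) = 5: row 1 has {1,2,3,4,6,7,8}; col 9 has {1,4,6,8,9}; box has {1,2,3,4,6} → only 5 remains.
(3,4) = 4: row 3 has {2,6}; col 4 has {1,2,3,6,7}; box has {1,2,5,6,7,8,9} → only 4 remains.
(3,6) = 3: row 3 has {2,4,6}; col 6 has {1,5,6,7,9}; box has {1,2,4,5,6,7,8,9} → only 3 remains.
(3,9) = 7: row 3 has {2,3,4,6}; col 9 has {1,4,5,6,8,9}; box has {1,2,3,4,5,6} → only 7 remains.
(4,2) = 8: row 4 has {1,3,4,7,9}; col 2 has {1,2,3,4,6,7}; box has {1,2,3,4,5,7,9} → only 8 remains.
(4,3) = 6: row 4 has {1,3,4,7,8,9}; col 3 has {3,4,8}; box has {1,2,3,4,5,7,8,9} → only 6 remains.
(4,4) = 5: row 4 has {1,3,4,6,7,8,9}; col 4 has {1,2,3,4,6,7}; box has {1,2,3,6,7,9} → only 5 remains.
(4,8) = 2: row 4 has {1,3,4,5,6,7,8,9}; col 8 has {1,3,5,6,7}; box has {1,3,4,5,6,7,8,9} → only 2 remains.
(6,5) = 4: row 6 has {1,2,3,5,6,7,9}; col 5 has {2,5,6,7,8,9}; box has {1,2,3,5,6,7,9} → only 4 remains.
(6,6) = 8: row 6 has {1,2,3,4,5,6,7,9}; col 6 has {1,3,5,6,7,9}; box has {1,2,3,4,5,6,7,9} → only 8 remains.
(8,5) = 3: row 8 has {1,4,5,6}; col 5 has {2,4,5,6,7,8,9}; box has {5,6,7} → only 3 remains.
(9,5) = 1: row 9 has {5,6}; col 5 has {2,3,4,5,6,7,8,9}; box has {3,5,6,7} → only 1 remains.
(1,3) = 9: row 1 has {1,2,3,4,5,6,7,8}; col 3 has {3,4,6,8}; box has {2,3,4,6,7,8} → only 9 remains.
(3,2) = 5: row 3 has {2,3,4,6,7}; col 2 has {1,2,3,4,6,7,8}; box has {2,3,4,6,7,8,9} → only 5 remains.
(3,3) = 1: row 3 has {2,3,4,5,6,7}; col 3 has {3,4,6,8,9}; box has {2,3,4,5,6,7,8,9} → only 1 remains.
(7,2) = 9: row 7 has {1,6,7}; col 2 has {1,2,3,4,5,6,7,8}; box has {1,4,6} → only 9 remains.
(7,7) = 8: row 7 has {1,6,7,9}; col 7 has {1,2,3,4,5,6}; box has {1,5,6} → only 8 remains.
(8,8) = 9: row 8 has {1,3,4,5,6}; col 8 has {1,2,3,5,6,7}; box has {1,5,6,8} → only 9 remains.
(9,8) = 4: row 9 has {1,5,6}; col 8 has {1,2,3,5,6,7,9}; box has {1,5,6,8,9} → only 4 remains.
(3,7) = 9: row 3 has {1,2,3,4,5,6,7}; col 7 has {1,2,3,4,5,6,8}; box has {1,2,3,4,5,6,7} → only 9 remains.
(3,8) = 8: row 3 has {1,2,3,4,5,6,7,9}; col 8 has {1,2,3,4,5,6,7,9}; box has {1,2,3,4,5,6,7,9} → only 8 remains.
(7,1) = 3: row 7 has {1,6,7,8,9}; col 1 has {1,2,4,5,6,7,9}; box has {1,4,6,9} → only 3 remains.
(7,9) = 2: row 7 has {1,3,6,7,8,9}; col 9 has {1,4,5,6,7,8,9}; box has {1,4,5,6,8,9} → only 2 remains.
(8,4) = 8: row 8 has {1,3,4,5,6,9}; col 4 has {1,2,3,4,5,6,7}; box has {1,3,5,6,7} → only 8 remains.
(8,7) = 7: row 8 has {1,3,4,5,6,8,9}; col 7 has {1,2,3,4,5,6,8,9}; box has {1,2,4,5,6,8,9} → only 7 remains.
(9,1) = 8: row 9 has {1,4,5,6}; col 1 has {1,2,3,4,5,6,7,9}; box has {1,3,4,6,9} → only 8 remains.
(9,4) = 9: row 9 has {1,4,5,6,8}; col 4 has {1,2,3,4,5,6,7,8}; box has {1,3,5,6,7,8} → only 9 remains.
(9,6) = 2: row 9 has {1,4,5,6,8,9}; col 6 has {1,3,5,6,7,8,9}; box has {1,3,5,6,7,8,9} → only 2 remains.
(9,9) = 3: row 9 has {1,2,4,5,6,8,9}; col 9 has {1,2,4,5,6,7,8,9}; box has {1,2,4,5,6,7,8,9} → only 3 remains.
(7,3) = 5: row 7 has {1,2,3,6,7,8,9}; col 3 has {1,3,4,6,8,9}; box has {1,3,4,6,8,9} → only 5 remains.

5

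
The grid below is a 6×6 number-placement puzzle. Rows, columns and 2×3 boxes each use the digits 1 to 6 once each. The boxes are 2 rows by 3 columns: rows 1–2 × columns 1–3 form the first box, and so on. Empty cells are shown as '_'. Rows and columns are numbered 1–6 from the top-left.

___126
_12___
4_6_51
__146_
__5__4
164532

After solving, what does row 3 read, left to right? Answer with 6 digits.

r1c3 = 3: row 1 has {1,2,6}; col 3 has {1,2,4,5,6}; box has {1,2} → only 3 remains.
r2c4 = 3: row 2 has {1,2}; col 4 has {1,4,5}; box has {1,2,6} → only 3 remains.
r2c5 = 4: row 2 has {1,2,3}; col 5 has {2,3,5,6}; box has {1,2,3,6} → only 4 remains.
r2c6 = 5: row 2 has {1,2,3,4}; col 6 has {1,2,4,6}; box has {1,2,3,4,6} → only 5 remains.
r3c4 = 2: row 3 has {1,4,5,6}; col 4 has {1,3,4,5}; box has {1,4,5,6} → only 2 remains.
r4c6 = 3: row 4 has {1,4,6}; col 6 has {1,2,4,5,6}; box has {1,2,4,5,6} → only 3 remains.
r5c4 = 6: row 5 has {4,5}; col 4 has {1,2,3,4,5}; box has {2,3,4,5} → only 6 remains.
r5c5 = 1: row 5 has {4,5,6}; col 5 has {2,3,4,5,6}; box has {2,3,4,5,6} → only 1 remains.
r1c1 = 5: row 1 has {1,2,3,6}; col 1 has {1,4}; box has {1,2,3} → only 5 remains.
r1c2 = 4: row 1 has {1,2,3,5,6}; col 2 has {1,6}; box has {1,2,3,5} → only 4 remains.
r2c1 = 6: row 2 has {1,2,3,4,5}; col 1 has {1,4,5}; box has {1,2,3,4,5} → only 6 remains.
r3c2 = 3: row 3 has {1,2,4,5,6}; col 2 has {1,4,6}; box has {1,4,6} → only 3 remains.

436251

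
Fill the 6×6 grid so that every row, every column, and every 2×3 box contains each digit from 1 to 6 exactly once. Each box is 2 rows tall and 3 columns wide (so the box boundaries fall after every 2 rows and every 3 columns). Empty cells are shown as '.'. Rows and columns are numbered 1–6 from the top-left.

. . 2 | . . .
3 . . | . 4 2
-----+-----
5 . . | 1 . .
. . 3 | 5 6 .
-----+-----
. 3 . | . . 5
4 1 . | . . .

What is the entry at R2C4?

R2C4 = 6: row 2 has {2,3,4}; col 4 has {1,5}; box has {2,4} → only 6 remains.

6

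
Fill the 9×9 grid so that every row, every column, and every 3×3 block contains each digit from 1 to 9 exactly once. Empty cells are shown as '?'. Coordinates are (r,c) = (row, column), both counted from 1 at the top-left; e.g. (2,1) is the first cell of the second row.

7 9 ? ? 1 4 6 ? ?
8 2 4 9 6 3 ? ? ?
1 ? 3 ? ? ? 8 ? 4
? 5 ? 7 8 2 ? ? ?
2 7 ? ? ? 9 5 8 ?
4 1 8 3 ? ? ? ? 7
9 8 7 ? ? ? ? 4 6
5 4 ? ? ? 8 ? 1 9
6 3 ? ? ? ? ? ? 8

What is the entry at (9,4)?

(1,3) = 5: row 1 has {1,4,6,7,9}; col 3 has {3,4,7,8}; box has {1,2,3,4,7,8,9} → only 5 remains.
(3,2) = 6: row 3 has {1,3,4,8}; col 2 has {1,2,3,4,5,7,8,9}; box has {1,2,3,4,5,7,8,9} → only 6 remains.
(4,1) = 3: row 4 has {2,5,7,8}; col 1 has {1,2,4,5,6,7,8,9}; box has {1,2,4,5,7,8} → only 3 remains.
(4,9) = 1: row 4 has {2,3,5,7,8}; col 9 has {4,6,7,8,9}; box has {5,7,8} → only 1 remains.
(5,3) = 6: row 5 has {2,5,7,8,9}; col 3 has {3,4,5,7,8}; box has {1,2,3,4,5,7,8} → only 6 remains.
(5,5) = 4: row 5 has {2,5,6,7,8,9}; col 5 has {1,6,8}; box has {2,3,7,8,9} → only 4 remains.
(5,9) = 3: row 5 has {2,4,5,6,7,8,9}; col 9 has {1,4,6,7,8,9}; box has {1,5,7,8} → only 3 remains.
(6,5) = 5: row 6 has {1,3,4,7,8}; col 5 has {1,4,6,8}; box has {2,3,4,7,8,9} → only 5 remains.
(6,6) = 6: row 6 has {1,3,4,5,7,8}; col 6 has {2,3,4,8,9}; box has {2,3,4,5,7,8,9} → only 6 remains.
(8,3) = 2: row 8 has {1,4,5,8,9}; col 3 has {3,4,5,6,7,8}; box has {3,4,5,6,7,8,9} → only 2 remains.
(8,4) = 6: row 8 has {1,2,4,5,8,9}; col 4 has {3,7,9}; box has {8} → only 6 remains.
(9,3) = 1: row 9 has {3,6,8}; col 3 has {2,3,4,5,6,7,8}; box has {2,3,4,5,6,7,8,9} → only 1 remains.
(1,9) = 2: row 1 has {1,4,5,6,7,9}; col 9 has {1,3,4,6,7,8,9}; box has {4,6,8} → only 2 remains.
(2,9) = 5: row 2 has {2,3,4,6,8,9}; col 9 has {1,2,3,4,6,7,8,9}; box has {2,4,6,8} → only 5 remains.
(4,3) = 9: row 4 has {1,2,3,5,7,8}; col 3 has {1,2,3,4,5,6,7,8}; box has {1,2,3,4,5,6,7,8} → only 9 remains.
(4,7) = 4: row 4 has {1,2,3,5,7,8,9}; col 7 has {5,6,8}; box has {1,3,5,7,8} → only 4 remains.
(4,8) = 6: row 4 has {1,2,3,4,5,7,8,9}; col 8 has {1,4,8}; box has {1,3,4,5,7,8} → only 6 remains.
(5,4) = 1: row 5 has {2,3,4,5,6,7,8,9}; col 4 has {3,6,7,9}; box has {2,3,4,5,6,7,8,9} → only 1 remains.
(1,4) = 8: row 1 has {1,2,4,5,6,7,9}; col 4 has {1,3,6,7,9}; box has {1,3,4,6,9} → only 8 remains.
(1,8) = 3: row 1 has {1,2,4,5,6,7,8,9}; col 8 has {1,4,6,8}; box has {2,4,5,6,8} → only 3 remains.
(2,8) = 7: row 2 has {2,3,4,5,6,8,9}; col 8 has {1,3,4,6,8}; box has {2,3,4,5,6,8} → only 7 remains.
(3,8) = 9: row 3 has {1,3,4,6,8}; col 8 has {1,3,4,6,7,8}; box has {2,3,4,5,6,7,8} → only 9 remains.
(6,8) = 2: row 6 has {1,3,4,5,6,7,8}; col 8 has {1,3,4,6,7,8,9}; box has {1,3,4,5,6,7,8} → only 2 remains.
(9,8) = 5: row 9 has {1,3,6,8}; col 8 has {1,2,3,4,6,7,8,9}; box has {1,4,6,8,9} → only 5 remains.
(2,7) = 1: row 2 has {2,3,4,5,6,7,8,9}; col 7 has {4,5,6,8}; box has {2,3,4,5,6,7,8,9} → only 1 remains.
(6,7) = 9: row 6 has {1,2,3,4,5,6,7,8}; col 7 has {1,4,5,6,8}; box has {1,2,3,4,5,6,7,8} → only 9 remains.
(9,6) = 7: row 9 has {1,3,5,6,8}; col 6 has {2,3,4,6,8,9}; box has {6,8} → only 7 remains.
(9,7) = 2: row 9 has {1,3,5,6,7,8}; col 7 has {1,4,5,6,8,9}; box has {1,4,5,6,8,9} → only 2 remains.
(3,6) = 5: row 3 has {1,3,4,6,8,9}; col 6 has {2,3,4,6,7,8,9}; box has {1,3,4,6,8,9} → only 5 remains.
(7,6) = 1: row 7 has {4,6,7,8,9}; col 6 has {2,3,4,5,6,7,8,9}; box has {6,7,8} → only 1 remains.
(7,7) = 3: row 7 has {1,4,6,7,8,9}; col 7 has {1,2,4,5,6,8,9}; box has {1,2,4,5,6,8,9} → only 3 remains.
(8,5) = 3: row 8 has {1,2,4,5,6,8,9}; col 5 has {1,4,5,6,8}; box has {1,6,7,8} → only 3 remains.
(8,7) = 7: row 8 has {1,2,3,4,5,6,8,9}; col 7 has {1,2,3,4,5,6,8,9}; box has {1,2,3,4,5,6,8,9} → only 7 remains.
(9,4) = 4: row 9 has {1,2,3,5,6,7,8}; col 4 has {1,3,6,7,8,9}; box has {1,3,6,7,8} → only 4 remains.

4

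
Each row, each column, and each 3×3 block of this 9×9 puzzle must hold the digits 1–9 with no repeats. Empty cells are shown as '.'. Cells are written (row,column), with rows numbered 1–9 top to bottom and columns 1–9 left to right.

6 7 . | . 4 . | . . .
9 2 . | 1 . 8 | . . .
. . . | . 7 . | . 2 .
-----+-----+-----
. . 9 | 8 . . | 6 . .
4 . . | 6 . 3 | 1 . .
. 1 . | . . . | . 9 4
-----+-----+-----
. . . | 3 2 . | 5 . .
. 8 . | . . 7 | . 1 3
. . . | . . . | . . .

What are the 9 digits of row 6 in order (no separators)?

816752394

(5,2) = 5: row 5 has {1,3,4,6}; col 2 has {1,2,7,8}; box has {1,4,9} → only 5 remains.
(5,5) = 9: row 5 has {1,3,4,5,6}; col 5 has {2,4,7}; box has {3,6,8} → only 9 remains.
(6,5) = 5: row 6 has {1,4,9}; col 5 has {2,4,7,9}; box has {3,6,8,9} → only 5 remains.
(6,6) = 2: row 6 has {1,4,5,9}; col 6 has {3,7,8}; box has {3,5,6,8,9} → only 2 remains.
(8,5) = 6: row 8 has {1,3,7,8}; col 5 has {2,4,5,7,9}; box has {2,3,7} → only 6 remains.
(2,5) = 3: row 2 has {1,2,8,9}; col 5 has {2,4,5,6,7,9}; box has {1,4,7,8} → only 3 remains.
(4,2) = 3: row 4 has {6,8,9}; col 2 has {1,2,5,7,8}; box has {1,4,5,9} → only 3 remains.
(4,5) = 1: row 4 has {3,6,8,9}; col 5 has {2,3,4,5,6,7,9}; box has {2,3,5,6,8,9} → only 1 remains.
(4,6) = 4: row 4 has {1,3,6,8,9}; col 6 has {2,3,7,8}; box has {1,2,3,5,6,8,9} → only 4 remains.
(6,4) = 7: row 6 has {1,2,4,5,9}; col 4 has {1,3,6,8}; box has {1,2,3,4,5,6,8,9} → only 7 remains.
(9,5) = 8: row 9 has {}; col 5 has {1,2,3,4,5,6,7,9}; box has {2,3,6,7} → only 8 remains.
(3,2) = 4: row 3 has {2,7}; col 2 has {1,2,3,5,7,8}; box has {2,6,7,9} → only 4 remains.
(6,1) = 8: row 6 has {1,2,4,5,7,9}; col 1 has {4,6,9}; box has {1,3,4,5,9} → only 8 remains.
(6,3) = 6: row 6 has {1,2,4,5,7,8,9}; col 3 has {9}; box has {1,3,4,5,8,9} → only 6 remains.
(6,7) = 3: row 6 has {1,2,4,5,6,7,8,9}; col 7 has {1,5,6}; box has {1,4,6,9} → only 3 remains.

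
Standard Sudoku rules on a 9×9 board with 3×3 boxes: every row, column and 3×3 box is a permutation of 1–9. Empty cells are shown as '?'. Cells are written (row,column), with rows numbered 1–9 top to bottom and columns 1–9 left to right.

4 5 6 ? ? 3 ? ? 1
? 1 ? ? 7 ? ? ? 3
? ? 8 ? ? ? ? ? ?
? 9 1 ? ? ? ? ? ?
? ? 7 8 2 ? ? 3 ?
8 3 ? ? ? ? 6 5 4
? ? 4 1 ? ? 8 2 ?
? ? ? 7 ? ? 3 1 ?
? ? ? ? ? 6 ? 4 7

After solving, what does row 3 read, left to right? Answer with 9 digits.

(5,9) = 9 (sole candidate).
(6,3) = 2 (sole candidate).
(6,4) = 9 (sole candidate).
(6,5) = 1 (sole candidate).
(6,6) = 7 (sole candidate).
(1,4) = 2 (sole candidate).
(2,3) = 9 (sole candidate).
(5,7) = 1 (sole candidate).
(8,3) = 5 (sole candidate).
(8,9) = 6 (sole candidate).
(9,3) = 3 (sole candidate).
(9,4) = 5 (sole candidate).
(9,7) = 9 (sole candidate).
(1,7) = 7 (sole candidate).
(2,1) = 2 (sole candidate).
(3,2) = 7: row 3 has {8}; col 2 has {1,3,5,9}; box has {1,2,4,5,6,8,9} → only 7 remains.
(4,7) = 2 (sole candidate).
(4,9) = 8 (sole candidate).
(7,2) = 6 (sole candidate).
(7,6) = 9 (sole candidate).
(7,9) = 5 (sole candidate).
(8,1) = 9 (sole candidate).
(9,1) = 1 (sole candidate).
(9,5) = 8 (sole candidate).
(1,5) = 9 (sole candidate).
(1,8) = 8 (sole candidate).
(2,8) = 6 (sole candidate).
(3,1) = 3: row 3 has {7,8}; col 1 has {1,2,4,8,9}; box has {1,2,4,5,6,7,8,9} → only 3 remains.
(3,8) = 9: row 3 has {3,7,8}; col 8 has {1,2,3,4,5,6,8}; box has {1,3,6,7,8} → only 9 remains.
(3,9) = 2: row 3 has {3,7,8,9}; col 9 has {1,3,4,5,6,7,8,9}; box has {1,3,6,7,8,9} → only 2 remains.
(4,8) = 7 (sole candidate).
(5,2) = 4 (sole candidate).
(5,6) = 5 (sole candidate).
(7,1) = 7 (sole candidate).
(7,5) = 3 (sole candidate).
(8,5) = 4 (sole candidate).
(8,6) = 2 (sole candidate).
(9,2) = 2 (sole candidate).
(2,4) = 4 (sole candidate).
(2,6) = 8 (sole candidate).
(2,7) = 5 (sole candidate).
(3,4) = 6: row 3 has {2,3,7,8,9}; col 4 has {1,2,4,5,7,8,9}; box has {2,3,4,7,8,9} → only 6 remains.
(3,5) = 5: row 3 has {2,3,6,7,8,9}; col 5 has {1,2,3,4,7,8,9}; box has {2,3,4,6,7,8,9} → only 5 remains.
(3,6) = 1: row 3 has {2,3,5,6,7,8,9}; col 6 has {2,3,5,6,7,8,9}; box has {2,3,4,5,6,7,8,9} → only 1 remains.
(3,7) = 4: row 3 has {1,2,3,5,6,7,8,9}; col 7 has {1,2,3,5,6,7,8,9}; box has {1,2,3,5,6,7,8,9} → only 4 remains.

378651492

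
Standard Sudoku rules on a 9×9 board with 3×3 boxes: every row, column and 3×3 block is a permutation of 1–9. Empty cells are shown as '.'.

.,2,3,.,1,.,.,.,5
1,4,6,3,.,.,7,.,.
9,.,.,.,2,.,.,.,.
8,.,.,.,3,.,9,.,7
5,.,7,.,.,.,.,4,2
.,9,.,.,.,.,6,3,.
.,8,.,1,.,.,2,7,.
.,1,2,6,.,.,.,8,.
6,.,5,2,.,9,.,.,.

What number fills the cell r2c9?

r1c1 = 7: row 1 has {1,2,3,5}; col 1 has {1,5,6,8,9}; box has {1,2,3,4,6,9} → only 7 remains.
r3c2 = 5: row 3 has {2,9}; col 2 has {1,2,4,8,9}; box has {1,2,3,4,6,7,9} → only 5 remains.
r3c3 = 8: row 3 has {2,5,9}; col 3 has {2,3,5,6,7}; box has {1,2,3,4,5,6,7,9} → only 8 remains.
r4c2 = 6: row 4 has {3,7,8,9}; col 2 has {1,2,4,5,8,9}; box has {5,7,8,9} → only 6 remains.
r5c2 = 3: row 5 has {2,4,5,7}; col 2 has {1,2,4,5,6,8,9}; box has {5,6,7,8,9} → only 3 remains.
r9c2 = 7: row 9 has {2,5,6,9}; col 2 has {1,2,3,4,5,6,8,9}; box has {1,2,5,6,8} → only 7 remains.
r9c8 = 1: row 9 has {2,5,6,7,9}; col 8 has {3,4,7,8}; box has {2,7,8} → only 1 remains.
r3c8 = 6: row 3 has {2,5,8,9}; col 8 has {1,3,4,7,8}; box has {5,7} → only 6 remains.
r4c8 = 5: row 4 has {3,6,7,8,9}; col 8 has {1,3,4,6,7,8}; box has {2,3,4,6,7,9} → only 5 remains.
r1c8 = 9: row 1 has {1,2,3,5,7}; col 8 has {1,3,4,5,6,7,8}; box has {5,6,7} → only 9 remains.
r2c8 = 2: row 2 has {1,3,4,6,7}; col 8 has {1,3,4,5,6,7,8,9}; box has {5,6,7,9} → only 2 remains.
r2c9 = 8: row 2 has {1,2,3,4,6,7}; col 9 has {2,5,7}; box has {2,5,6,7,9} → only 8 remains.

8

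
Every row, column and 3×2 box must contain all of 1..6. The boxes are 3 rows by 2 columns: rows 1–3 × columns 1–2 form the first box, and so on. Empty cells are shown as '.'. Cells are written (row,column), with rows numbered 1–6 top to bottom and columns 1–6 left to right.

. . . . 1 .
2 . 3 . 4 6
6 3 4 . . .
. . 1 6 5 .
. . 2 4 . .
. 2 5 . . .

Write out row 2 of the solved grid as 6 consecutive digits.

213546

(1,3) = 6 (sole candidate).
(3,5) = 2 (sole candidate).
(3,6) = 5 (sole candidate).
(4,2) = 4 (sole candidate).
(6,4) = 3 (sole candidate).
(6,5) = 6 (sole candidate).
(1,2) = 5 (sole candidate).
(1,4) = 2 (sole candidate).
(1,6) = 3 (sole candidate).
(2,2) = 1: row 2 has {2,3,4,6}; col 2 has {2,3,4,5}; box has {2,3,5,6} → only 1 remains.
(2,4) = 5: row 2 has {1,2,3,4,6}; col 4 has {2,3,4,6}; box has {2,3,4,6} → only 5 remains.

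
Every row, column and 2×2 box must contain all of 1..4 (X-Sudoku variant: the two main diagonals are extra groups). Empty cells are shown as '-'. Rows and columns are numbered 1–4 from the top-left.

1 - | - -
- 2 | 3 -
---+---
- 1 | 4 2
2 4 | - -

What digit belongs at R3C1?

R1C2 = 3: row 1 has {1}; col 2 has {1,2,4}; box has {1,2} → only 3 remains.
R1C3 = 2: row 1 has {1,3}; col 3 has {3,4}; box has {3} → only 2 remains.
R1C4 = 4: row 1 has {1,2,3}; col 4 has {2}; box has {2,3}; anti-diagonal has {1,2,3} → only 4 remains.
R2C1 = 4: row 2 has {2,3}; col 1 has {1,2}; box has {1,2,3} → only 4 remains.
R2C4 = 1: row 2 has {2,3,4}; col 4 has {2,4}; box has {2,3,4} → only 1 remains.
R3C1 = 3: row 3 has {1,2,4}; col 1 has {1,2,4}; box has {1,2,4} → only 3 remains.

3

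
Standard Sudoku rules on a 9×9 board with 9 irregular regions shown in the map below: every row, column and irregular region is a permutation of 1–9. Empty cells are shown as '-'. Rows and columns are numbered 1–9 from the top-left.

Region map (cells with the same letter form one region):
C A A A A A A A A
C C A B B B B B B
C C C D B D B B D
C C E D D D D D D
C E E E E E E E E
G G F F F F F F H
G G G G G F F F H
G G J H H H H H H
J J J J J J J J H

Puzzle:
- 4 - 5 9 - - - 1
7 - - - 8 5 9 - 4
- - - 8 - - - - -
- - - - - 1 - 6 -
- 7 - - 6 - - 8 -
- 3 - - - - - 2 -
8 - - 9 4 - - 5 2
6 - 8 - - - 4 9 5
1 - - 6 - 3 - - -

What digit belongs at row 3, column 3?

1

row 6, column 1 = 5: row 6 has {2,3}; col 1 has {1,6,7,8}; region has {3,4,6,8,9} → only 5 remains.
row 7, column 2 = 1: row 7 has {2,4,5,8,9}; col 2 has {3,4,7}; region has {3,4,5,6,8,9} → only 1 remains.
row 7, column 3 = 7: row 7 has {1,2,4,5,8,9}; col 3 has {8}; region has {1,3,4,5,6,8,9} → only 7 remains.
row 7, column 6 = 6: row 7 has {1,2,4,5,7,8,9}; col 6 has {1,3,5}; region has {2,5} → only 6 remains.
row 7, column 7 = 3: row 7 has {1,2,4,5,6,7,8,9}; col 7 has {4,9}; region has {2,5,6} → only 3 remains.
row 8, column 2 = 2: row 8 has {4,5,6,8,9}; col 2 has {1,3,4,7}; region has {1,3,4,5,6,7,8,9} → only 2 remains.
row 8, column 6 = 7: row 8 has {2,4,5,6,8,9}; col 6 has {1,3,5,6}; region has {2,4,5,9} → only 7 remains.
row 9, column 9 = 8: row 9 has {1,3,6}; col 9 has {1,2,4,5}; region has {2,4,5,7,9} → only 8 remains.
row 2, column 2 = 6: row 2 has {4,5,7,8,9}; col 2 has {1,2,3,4,7}; region has {7} → only 6 remains.
row 6, column 9 = 6: row 6 has {2,3,5}; col 9 has {1,2,4,5,8}; region has {2,4,5,7,8,9} → only 6 remains.
row 3, column 7 = 6: in row 3, 6 can only go here (every other open cell in that row sees a 6).
row 1, column 3 = 6: in row 1, 6 can only go here (every other open cell in that row sees a 6).
row 4, column 2 = 8: in row 4, 8 can only go here (every other open cell in that row sees an 8).
row 9, column 8 = 4: in column 8, 4 can only go here (every other open cell in that column sees a 4).
row 3, column 3 = 1: in region C, 1 can only go here (every other open cell in that region sees a 1).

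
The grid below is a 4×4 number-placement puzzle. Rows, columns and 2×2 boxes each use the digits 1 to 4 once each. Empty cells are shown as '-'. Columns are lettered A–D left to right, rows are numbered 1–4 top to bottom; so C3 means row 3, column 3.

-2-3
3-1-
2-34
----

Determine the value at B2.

C1 = 4: row 1 has {2,3}; col 3 has {1,3}; box has {1,3} → only 4 remains.
B2 = 4: row 2 has {1,3}; col 2 has {2}; box has {2,3} → only 4 remains.

4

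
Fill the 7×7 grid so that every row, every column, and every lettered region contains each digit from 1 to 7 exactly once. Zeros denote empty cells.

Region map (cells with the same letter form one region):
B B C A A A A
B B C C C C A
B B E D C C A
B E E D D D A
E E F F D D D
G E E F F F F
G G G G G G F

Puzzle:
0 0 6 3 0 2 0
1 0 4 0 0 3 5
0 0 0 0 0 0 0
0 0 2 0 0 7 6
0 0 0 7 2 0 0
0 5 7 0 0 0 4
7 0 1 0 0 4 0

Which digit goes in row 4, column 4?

row 2, column 4 = 2 (sole candidate).
row 2, column 5 = 7 (sole candidate).
row 3, column 3 = 3 (sole candidate).
row 5, column 3 = 5 (sole candidate).
row 2, column 2 = 6 (sole candidate).
row 1, column 1 = 5 (hidden single in row 1).
row 3, column 4 = 6 (hidden single in row 3).
row 5, column 6 = 1 (sole candidate).
row 5, column 7 = 3 (sole candidate).
row 6, column 4 = 1 (sole candidate).
row 6, column 6 = 6 (sole candidate).
row 7, column 4 = 5 (sole candidate).
row 7, column 7 = 2 (sole candidate).
row 3, column 6 = 5 (sole candidate).
row 4, column 4 = 4: row 4 has {2,6,7}; col 4 has {1,2,3,5,6,7}; region has {1,2,3,6,7} → only 4 remains.

4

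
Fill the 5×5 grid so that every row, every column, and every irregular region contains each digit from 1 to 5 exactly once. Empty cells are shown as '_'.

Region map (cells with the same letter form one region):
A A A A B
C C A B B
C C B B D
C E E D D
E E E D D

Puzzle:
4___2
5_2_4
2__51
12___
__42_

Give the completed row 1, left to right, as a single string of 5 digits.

45132

R2C2 = 3: row 2 has {2,4,5}; col 2 has {2}; region has {1,2,5} → only 3 remains.
R2C4 = 1: row 2 has {2,3,4,5}; col 4 has {2,5}; region has {2,4,5} → only 1 remains.
R3C2 = 4: row 3 has {1,2,5}; col 2 has {2,3}; region has {1,2,3,5} → only 4 remains.
R3C3 = 3: row 3 has {1,2,4,5}; col 3 has {2,4}; region has {1,2,4,5} → only 3 remains.
R4C3 = 5: row 4 has {1,2}; col 3 has {2,3,4}; region has {2,4} → only 5 remains.
R4C5 = 3: row 4 has {1,2,5}; col 5 has {1,2,4}; region has {1,2} → only 3 remains.
R5C1 = 3: row 5 has {2,4}; col 1 has {1,2,4,5}; region has {2,4,5} → only 3 remains.
R5C2 = 1: row 5 has {2,3,4}; col 2 has {2,3,4}; region has {2,3,4,5} → only 1 remains.
R5C5 = 5: row 5 has {1,2,3,4}; col 5 has {1,2,3,4}; region has {1,2,3} → only 5 remains.
R1C2 = 5: row 1 has {2,4}; col 2 has {1,2,3,4}; region has {2,4} → only 5 remains.
R1C3 = 1: row 1 has {2,4,5}; col 3 has {2,3,4,5}; region has {2,4,5} → only 1 remains.
R1C4 = 3: row 1 has {1,2,4,5}; col 4 has {1,2,5}; region has {1,2,4,5} → only 3 remains.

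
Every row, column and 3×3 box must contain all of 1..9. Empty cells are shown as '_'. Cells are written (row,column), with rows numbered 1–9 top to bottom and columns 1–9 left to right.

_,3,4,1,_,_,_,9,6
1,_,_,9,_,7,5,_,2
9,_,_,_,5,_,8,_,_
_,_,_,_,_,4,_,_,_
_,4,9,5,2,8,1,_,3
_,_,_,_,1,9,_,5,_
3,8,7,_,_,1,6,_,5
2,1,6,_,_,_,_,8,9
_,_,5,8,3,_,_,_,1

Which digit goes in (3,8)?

(1,5) = 8 (sole candidate).
(1,6) = 2 (sole candidate).
(1,7) = 7 (sole candidate).
(2,2) = 6 (sole candidate).
(2,3) = 8 (sole candidate).
(2,5) = 4 (sole candidate).
(2,8) = 3 (sole candidate).
(3,3) = 2 (sole candidate).
(3,9) = 4 (sole candidate).
(6,3) = 3 (sole candidate).
(7,5) = 9 (sole candidate).
(8,5) = 7 (sole candidate).
(8,6) = 5 (sole candidate).
(9,1) = 4 (sole candidate).
(9,2) = 9 (sole candidate).
(9,6) = 6 (sole candidate).
(9,7) = 2 (sole candidate).
(9,8) = 7 (sole candidate).
(1,1) = 5 (sole candidate).
(3,2) = 7 (sole candidate).
(3,6) = 3 (sole candidate).
(3,8) = 1: row 3 has {2,3,4,5,7,8,9}; col 8 has {3,5,7,8,9}; box has {2,3,4,5,6,7,8,9} → only 1 remains.

1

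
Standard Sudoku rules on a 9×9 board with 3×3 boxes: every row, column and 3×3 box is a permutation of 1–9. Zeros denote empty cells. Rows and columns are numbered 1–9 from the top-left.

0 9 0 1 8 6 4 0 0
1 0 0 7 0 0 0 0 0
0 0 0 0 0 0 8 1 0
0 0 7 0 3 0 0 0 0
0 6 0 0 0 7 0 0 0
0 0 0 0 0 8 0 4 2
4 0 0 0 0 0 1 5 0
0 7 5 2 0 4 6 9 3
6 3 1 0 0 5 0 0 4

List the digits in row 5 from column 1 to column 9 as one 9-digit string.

r8c1 = 8 (sole candidate).
r8c5 = 1 (sole candidate).
r7c2 = 2 (sole candidate).
r7c3 = 9 (sole candidate).
r7c6 = 3 (sole candidate).
r6c3 = 3 (sole candidate).
r1c3 = 2 (sole candidate).
r5c9 = 1: in row 5, 1 can only go here (every other open cell in that row sees a 1).
r6c2 = 1 (hidden single in row 6).
r6c7 = 7 (hidden single in row 6).
r9c7 = 2 (sole candidate).
r4c6 = 1 (hidden single in row 4).
r4c1 = 2 (hidden single in row 4).
r5c5 = 2: in row 5, 2 can only go here (every other open cell in that row sees a 2).
r3c6 = 2 (hidden single in row 3).
r2c6 = 9 (sole candidate).
r2c8 = 2 (hidden single in row 2).
r2c7 = 3 (hidden single in row 2).
r1c8 = 7 (sole candidate).
r1c9 = 5 (sole candidate).
r2c9 = 6 (sole candidate).
r3c9 = 9 (sole candidate).
r4c9 = 8 (sole candidate).
r5c8 = 3: row 5 has {1,2,6,7}; col 8 has {1,2,4,5,7,9}; box has {1,2,4,7,8} → only 3 remains.
r7c9 = 7 (sole candidate).
r9c8 = 8 (sole candidate).
r1c1 = 3 (sole candidate).
r4c8 = 6 (sole candidate).
r7c5 = 6 (sole candidate).
r9c4 = 9 (sole candidate).
r9c5 = 7 (sole candidate).
r7c4 = 8 (sole candidate).
r3c4 = 3 (hidden single in row 3).
r3c3 = 6 (hidden single in row 3).
r3c1 = 7 (hidden single in row 3).
r4c7 = 9 (hidden single in row 4).
r5c7 = 5: row 5 has {1,2,3,6,7}; col 7 has {1,2,3,4,6,7,8,9}; box has {1,2,3,4,6,7,8,9} → only 5 remains.
r5c1 = 9: row 5 has {1,2,3,5,6,7}; col 1 has {1,2,3,4,6,7,8}; box has {1,2,3,6,7} → only 9 remains.
r5c4 = 4: row 5 has {1,2,3,5,6,7,9}; col 4 has {1,2,3,7,8,9}; box has {1,2,3,7,8} → only 4 remains.
r6c1 = 5 (sole candidate).
r6c4 = 6 (sole candidate).
r6c5 = 9 (sole candidate).
r4c2 = 4 (sole candidate).
r4c4 = 5 (sole candidate).
r5c3 = 8: row 5 has {1,2,3,4,5,6,7,9}; col 3 has {1,2,3,5,6,7,9}; box has {1,2,3,4,5,6,7,9} → only 8 remains.

968427531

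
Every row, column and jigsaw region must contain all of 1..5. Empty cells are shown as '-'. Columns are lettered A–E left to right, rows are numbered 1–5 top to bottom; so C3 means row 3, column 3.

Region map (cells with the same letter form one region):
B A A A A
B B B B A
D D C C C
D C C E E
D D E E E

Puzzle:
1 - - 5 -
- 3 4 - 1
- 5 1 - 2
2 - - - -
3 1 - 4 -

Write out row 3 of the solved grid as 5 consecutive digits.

45132

A2 = 5: row 2 has {1,3,4}; col 1 has {1,2,3}; region has {1,3,4} → only 5 remains.
D2 = 2: row 2 has {1,3,4,5}; col 4 has {4,5}; region has {1,3,4,5} → only 2 remains.
A3 = 4: row 3 has {1,2,5}; col 1 has {1,2,3,5}; region has {1,2,3,5} → only 4 remains.
D3 = 3: row 3 has {1,2,4,5}; col 4 has {2,4,5}; region has {1,2} → only 3 remains.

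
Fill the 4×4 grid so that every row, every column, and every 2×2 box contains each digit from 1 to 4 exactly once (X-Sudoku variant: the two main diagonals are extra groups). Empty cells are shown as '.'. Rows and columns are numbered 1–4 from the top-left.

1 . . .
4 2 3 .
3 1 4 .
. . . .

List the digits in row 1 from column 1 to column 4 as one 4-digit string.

1324

R1C2 = 3: row 1 has {1}; col 2 has {1,2}; box has {1,2,4} → only 3 remains.
R1C3 = 2: row 1 has {1,3}; col 3 has {3,4}; box has {3} → only 2 remains.
R1C4 = 4: row 1 has {1,2,3}; col 4 has {}; box has {2,3}; anti-diagonal has {1,3} → only 4 remains.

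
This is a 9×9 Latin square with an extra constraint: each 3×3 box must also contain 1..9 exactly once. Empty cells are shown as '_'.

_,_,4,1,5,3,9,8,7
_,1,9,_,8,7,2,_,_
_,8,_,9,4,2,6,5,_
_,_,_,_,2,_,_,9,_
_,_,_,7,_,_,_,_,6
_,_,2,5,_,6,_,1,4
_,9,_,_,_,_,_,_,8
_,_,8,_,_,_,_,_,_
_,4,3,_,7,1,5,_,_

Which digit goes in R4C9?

R2C4 = 6 (sole candidate).
R2C9 = 3 (sole candidate).
R3C3 = 7 (sole candidate).
R3C9 = 1 (sole candidate).
R4C9 = 5: row 4 has {2,9}; col 9 has {1,3,4,6,7,8}; box has {1,4,6,9} → only 5 remains.

5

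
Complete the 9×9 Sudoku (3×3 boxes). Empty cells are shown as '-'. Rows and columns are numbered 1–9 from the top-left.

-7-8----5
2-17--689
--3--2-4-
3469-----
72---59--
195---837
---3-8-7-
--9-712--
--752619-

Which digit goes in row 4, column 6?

7

row 1, column 3 = 4: row 1 has {5,7,8}; col 3 has {1,3,5,6,7,9}; box has {1,2,3,7} → only 4 remains.
row 1, column 7 = 3: row 1 has {4,5,7,8}; col 7 has {1,2,6,8,9}; box has {4,5,6,8,9} → only 3 remains.
row 2, column 2 = 5: row 2 has {1,2,6,7,8,9}; col 2 has {2,4,7,9}; box has {1,2,3,4,7} → only 5 remains.
row 3, column 7 = 7: row 3 has {2,3,4}; col 7 has {1,2,3,6,8,9}; box has {3,4,5,6,8,9} → only 7 remains.
row 3, column 9 = 1: row 3 has {2,3,4,7}; col 9 has {5,7,9}; box has {3,4,5,6,7,8,9} → only 1 remains.
row 4, column 6 = 7: row 4 has {3,4,6,9}; col 6 has {1,2,5,6,8}; box has {5,9} → only 7 remains.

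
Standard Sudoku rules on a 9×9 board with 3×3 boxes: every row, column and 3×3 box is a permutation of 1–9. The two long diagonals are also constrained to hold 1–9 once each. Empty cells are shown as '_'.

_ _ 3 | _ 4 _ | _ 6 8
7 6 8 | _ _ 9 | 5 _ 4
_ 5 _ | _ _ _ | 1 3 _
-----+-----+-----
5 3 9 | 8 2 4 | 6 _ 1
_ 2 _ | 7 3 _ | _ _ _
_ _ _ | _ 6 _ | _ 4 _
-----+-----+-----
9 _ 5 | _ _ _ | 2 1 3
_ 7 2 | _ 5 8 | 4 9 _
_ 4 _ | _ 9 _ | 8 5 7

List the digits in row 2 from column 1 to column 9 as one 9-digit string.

768319524

row 1, column 1 = 1 (sole candidate).
row 1, column 2 = 9 (sole candidate).
row 1, column 7 = 7 (sole candidate).
row 2, column 5 = 1: row 2 has {4,5,6,7,8,9}; col 5 has {2,3,4,5,6,9}; box has {4,9} → only 1 remains.
row 2, column 8 = 2: row 2 has {1,4,5,6,7,8,9}; col 8 has {1,3,4,5,6,9}; box has {1,3,4,5,6,7,8}; anti-diagonal has {1,3,4,5,7,8} → only 2 remains.
row 3, column 3 = 4 (sole candidate).
row 3, column 9 = 9 (sole candidate).
row 4, column 8 = 7 (sole candidate).
row 5, column 7 = 9 (sole candidate).
row 5, column 8 = 8 (sole candidate).
row 5, column 9 = 5 (sole candidate).
row 6, column 1 = 8 (sole candidate).
row 6, column 2 = 1 (sole candidate).
row 6, column 3 = 7 (sole candidate).
row 6, column 4 = 9 (sole candidate).
row 6, column 6 = 5 (sole candidate).
row 6, column 7 = 3 (sole candidate).
row 6, column 9 = 2 (sole candidate).
row 7, column 2 = 8 (sole candidate).
row 7, column 5 = 7 (sole candidate).
row 7, column 6 = 6 (sole candidate).
row 8, column 9 = 6 (sole candidate).
row 9, column 1 = 6 (sole candidate).
row 9, column 3 = 1 (sole candidate).
row 1, column 6 = 2 (sole candidate).
row 2, column 4 = 3: row 2 has {1,2,4,5,6,7,8,9}; col 4 has {7,8,9}; box has {1,2,4,9} → only 3 remains.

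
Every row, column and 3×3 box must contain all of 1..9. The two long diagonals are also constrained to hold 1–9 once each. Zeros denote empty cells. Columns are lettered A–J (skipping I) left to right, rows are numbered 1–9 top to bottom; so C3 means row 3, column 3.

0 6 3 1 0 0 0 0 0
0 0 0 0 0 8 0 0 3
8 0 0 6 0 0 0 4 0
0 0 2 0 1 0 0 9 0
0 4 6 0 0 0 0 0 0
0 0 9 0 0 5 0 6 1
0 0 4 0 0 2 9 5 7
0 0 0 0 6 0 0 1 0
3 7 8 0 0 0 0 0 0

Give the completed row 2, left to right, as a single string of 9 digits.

B2 = 2: row 2 has {3,8}; col 2 has {4,6,7}; box has {3,6,8}; main diagonal has {1,5,9} → only 2 remains.
H2 = 7: row 2 has {2,3,8}; col 8 has {1,4,5,6,9}; box has {3,4}; anti-diagonal has {3,4} → only 7 remains.
C3 = 7 (sole candidate).
F4 = 6 (sole candidate).
E5 = 8 (sole candidate).
A6 = 7 (sole candidate).
D6 = 2 (sole candidate).
B7 = 1 (sole candidate).
E7 = 3 (sole candidate).
C8 = 5 (sole candidate).
H9 = 2 (sole candidate).
A1 = 4 (sole candidate).
H1 = 8 (sole candidate).
C2 = 1: row 2 has {2,3,7,8}; col 3 has {2,3,4,5,6,7,8,9}; box has {2,3,4,6,7,8} → only 1 remains.
A4 = 5 (sole candidate).
D4 = 3 (sole candidate).
A5 = 1 (sole candidate).
H5 = 3 (sole candidate).
E6 = 4 (sole candidate).
G6 = 8 (sole candidate).
A7 = 6 (sole candidate).
D7 = 8 (sole candidate).
B8 = 9 (sole candidate).
J9 = 6 (sole candidate).
J1 = 5 (sole candidate).
A2 = 9: row 2 has {1,2,3,7,8}; col 1 has {1,3,4,5,6,7,8}; box has {1,2,3,4,6,7,8} → only 9 remains.
E2 = 5: row 2 has {1,2,3,7,8,9}; col 5 has {1,3,4,6,8}; box has {1,6,8} → only 5 remains.
G2 = 6: row 2 has {1,2,3,5,7,8,9}; col 7 has {8,9}; box has {3,4,5,7,8} → only 6 remains.
B3 = 5 (sole candidate).
G3 = 1 (sole candidate).
B4 = 8 (sole candidate).
J4 = 4 (sole candidate).
J5 = 2 (sole candidate).
B6 = 3 (sole candidate).
A8 = 2 (sole candidate).
J8 = 8 (sole candidate).
E9 = 9 (sole candidate).
G9 = 4 (sole candidate).
G1 = 2 (sole candidate).
D2 = 4: row 2 has {1,2,3,5,6,7,8,9}; col 4 has {1,2,3,6,8}; box has {1,5,6,8} → only 4 remains.

921458673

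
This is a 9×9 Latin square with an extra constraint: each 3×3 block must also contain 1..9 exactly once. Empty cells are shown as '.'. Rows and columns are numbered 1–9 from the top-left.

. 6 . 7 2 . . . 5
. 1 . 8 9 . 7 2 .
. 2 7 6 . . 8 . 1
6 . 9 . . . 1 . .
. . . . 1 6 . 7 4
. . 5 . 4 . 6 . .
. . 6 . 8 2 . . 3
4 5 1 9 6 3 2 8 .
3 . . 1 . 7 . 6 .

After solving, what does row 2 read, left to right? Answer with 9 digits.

513894726

row 2, column 1 = 5: row 2 has {1,2,7,8,9}; col 1 has {3,4,6}; box has {1,2,6,7} → only 5 remains.
row 2, column 6 = 4: row 2 has {1,2,5,7,8,9}; col 6 has {2,3,6,7}; box has {2,6,7,8,9} → only 4 remains.
row 2, column 9 = 6: row 2 has {1,2,4,5,7,8,9}; col 9 has {1,3,4,5}; box has {1,2,5,7,8} → only 6 remains.
row 3, column 1 = 9 (sole candidate).
row 3, column 6 = 5 (sole candidate).
row 4, column 6 = 8 (sole candidate).
row 4, column 9 = 2 (sole candidate).
row 6, column 6 = 9 (sole candidate).
row 6, column 8 = 3 (sole candidate).
row 6, column 9 = 8 (sole candidate).
row 7, column 1 = 7 (sole candidate).
row 7, column 2 = 9 (sole candidate).
row 8, column 9 = 7 (sole candidate).
row 9, column 2 = 8 (sole candidate).
row 9, column 3 = 2 (sole candidate).
row 9, column 5 = 5 (sole candidate).
row 9, column 9 = 9 (sole candidate).
row 1, column 1 = 8 (sole candidate).
row 1, column 6 = 1 (sole candidate).
row 2, column 3 = 3: row 2 has {1,2,4,5,6,7,8,9}; col 3 has {1,2,5,6,7,9}; box has {1,2,5,6,7,8,9} → only 3 remains.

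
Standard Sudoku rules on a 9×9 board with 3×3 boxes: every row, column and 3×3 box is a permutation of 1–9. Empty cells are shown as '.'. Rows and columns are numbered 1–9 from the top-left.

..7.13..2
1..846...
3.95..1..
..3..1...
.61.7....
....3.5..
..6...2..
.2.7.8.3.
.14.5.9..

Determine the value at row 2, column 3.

2

row 1, column 4 = 9: row 1 has {1,2,3,7}; col 4 has {5,7,8}; box has {1,3,4,5,6,8} → only 9 remains.
row 2, column 2 = 5: row 2 has {1,4,6,8}; col 2 has {1,2,6}; box has {1,3,7,9} → only 5 remains.
row 2, column 3 = 2: row 2 has {1,4,5,6,8}; col 3 has {1,3,4,6,7,9}; box has {1,3,5,7,9} → only 2 remains.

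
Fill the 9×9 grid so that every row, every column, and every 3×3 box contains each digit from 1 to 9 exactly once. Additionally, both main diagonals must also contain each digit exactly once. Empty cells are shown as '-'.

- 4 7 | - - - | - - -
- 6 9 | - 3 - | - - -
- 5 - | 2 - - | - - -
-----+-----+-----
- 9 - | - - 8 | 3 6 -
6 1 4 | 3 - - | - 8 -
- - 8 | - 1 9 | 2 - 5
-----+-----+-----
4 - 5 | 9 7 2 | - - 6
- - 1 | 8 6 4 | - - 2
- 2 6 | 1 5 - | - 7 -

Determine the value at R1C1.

8

R3C3 = 3 (sole candidate).
R4C3 = 2 (sole candidate).
R4C5 = 4 (sole candidate).
R5C5 = 2 (sole candidate).
R6C8 = 4 (sole candidate).
R8C8 = 5 (sole candidate).
R9C6 = 3 (sole candidate).
R2C8 = 1 (sole candidate).
R3C8 = 9 (sole candidate).
R4C4 = 7 (sole candidate).
R4C9 = 1 (sole candidate).
R5C6 = 5 (sole candidate).
R6C4 = 6 (sole candidate).
R7C8 = 3 (sole candidate).
R8C7 = 9 (sole candidate).
R9C1 = 9 (sole candidate).
R1C4 = 5 (sole candidate).
R1C8 = 2 (sole candidate).
R1C9 = 3 (sole candidate).
R2C4 = 4 (sole candidate).
R2C6 = 7 (sole candidate).
R2C9 = 8 (sole candidate).
R3C5 = 8 (sole candidate).
R4C1 = 5 (sole candidate).
R5C7 = 7 (sole candidate).
R5C9 = 9 (sole candidate).
R7C2 = 8 (sole candidate).
R7C7 = 1 (sole candidate).
R8C2 = 7 (sole candidate).
R9C9 = 4 (sole candidate).
R1C1 = 8: row 1 has {2,3,4,5,7}; col 1 has {4,5,6,9}; box has {3,4,5,6,7,9}; main diagonal has {1,2,3,4,5,6,7,9} → only 8 remains.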